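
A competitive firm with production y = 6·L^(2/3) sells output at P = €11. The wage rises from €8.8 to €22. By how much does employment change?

From P·MP_L = w with MP_L = 4·L^(-1/3), the labor demand is L(w) = (44/w)^(3).
At w = 8.8: L = 125. At w = 22: L = 8.
ΔL = 8 − 125 = -117.

ΔL = -117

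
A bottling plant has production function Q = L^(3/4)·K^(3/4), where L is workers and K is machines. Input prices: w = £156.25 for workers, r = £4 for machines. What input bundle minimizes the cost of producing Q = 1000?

L* = 16, K* = 625

Cost minimization requires the marginal rate of technical substitution to equal the input-price ratio: MP_L/MP_K = w/r.
Here MP_L/MP_K = (3/4)·(K/L)/(3/4) = (K/L). Setting this equal to 156.25/4 = 39.0625 gives K = 39.0625L.
Substituting into Q = 1000: L^(3/4)·(39.0625L)^(3/4) = 1000.
Solving, L = 16 and K = 625.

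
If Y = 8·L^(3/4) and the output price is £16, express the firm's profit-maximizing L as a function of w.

L(w) = (96/w)^(4)

MP_L = (3/4)·8·L^(-1/4) = 6·L^(-1/4).
Setting P·MP_L = w: 96·L^(-1/4) = w.
Solving for L: L^(-1/4) = w/96, so L = (96/w)^(4).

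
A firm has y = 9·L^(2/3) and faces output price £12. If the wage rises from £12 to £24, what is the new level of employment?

L* = 27

From P·MP_L = w with MP_L = 6·L^(-1/3), the labor demand is L(w) = (72/w)^(3).
At w = 12: L = 216. At w = 24: L = 27.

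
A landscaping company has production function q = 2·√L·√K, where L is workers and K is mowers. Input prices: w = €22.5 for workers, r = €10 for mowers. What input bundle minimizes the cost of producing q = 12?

Cost minimization requires the marginal rate of technical substitution to equal the input-price ratio: MP_L/MP_K = w/r.
Here MP_L/MP_K = (1/2)·(K/L)/(1/2) = (K/L). Setting this equal to 22.5/10 = 2.25 gives K = 2.25L.
Substituting into q = 12: 2·L^(1/2)·(2.25L)^(1/2) = 12.
Solving, L = 4 and K = 9.

L* = 4, K* = 9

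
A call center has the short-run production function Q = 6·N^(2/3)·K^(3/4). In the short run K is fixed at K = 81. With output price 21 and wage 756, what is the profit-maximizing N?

With K = 81, MP_N = (2/3)·6·N^(-1/3)·81^(3/4) = 108·N^(-1/3).
Profit maximization for a price taker requires P·MP_N = w: 21·108·N^(-1/3) = 756.
So N^(-1/3) = 1/3, which gives N = 27.

N* = 27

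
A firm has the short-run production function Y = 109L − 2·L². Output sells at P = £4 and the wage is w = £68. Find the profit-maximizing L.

The marginal product of L is MP_L = 109 − 4L.
A price-taking firm hires until the value of the marginal product equals the wage: P·MP_L = w, so 4·(109 − 4L) = 68.
Then 109 − 4L = 17, giving L = 23.

L* = 23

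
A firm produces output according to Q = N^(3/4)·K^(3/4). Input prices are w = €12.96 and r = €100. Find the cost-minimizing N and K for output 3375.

N* = 625, K* = 81

Cost minimization requires the marginal rate of technical substitution to equal the input-price ratio: MP_N/MP_K = w/r.
Here MP_N/MP_K = (3/4)·(K/N)/(3/4) = (K/N). Setting this equal to 12.96/100 = 0.1296 gives K = 0.1296N.
Substituting into Q = 3375: N^(3/4)·(0.1296N)^(3/4) = 3375.
Solving, N = 625 and K = 81.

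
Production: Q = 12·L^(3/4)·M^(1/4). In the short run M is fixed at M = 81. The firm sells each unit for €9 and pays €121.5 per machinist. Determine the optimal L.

With M = 81, MP_L = (3/4)·12·L^(-1/4)·81^(1/4) = 27·L^(-1/4).
Profit maximization for a price taker requires P·MP_L = w: 9·27·L^(-1/4) = 121.5.
So L^(-1/4) = 0.5, which gives L = 16.

L* = 16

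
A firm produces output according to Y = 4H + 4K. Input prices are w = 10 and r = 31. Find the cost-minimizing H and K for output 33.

The inputs are perfect substitutes, so the firm uses whichever has the lower cost per unit of output.
Cost per unit of output via H is w/4 = 2.5; via K it is r/4 = 7.75. H is cheaper.
Producing Y = 33 with H alone: H = 8.25, K = 0.

H* = 8.25, K* = 0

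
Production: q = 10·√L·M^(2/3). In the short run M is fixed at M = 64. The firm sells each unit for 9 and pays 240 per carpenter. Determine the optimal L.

L* = 9

With M = 64, MP_L = (1/2)·10·L^(-1/2)·64^(2/3) = 80·L^(-1/2).
Profit maximization for a price taker requires P·MP_L = w: 9·80·L^(-1/2) = 240.
So L^(-1/2) = 1/3, which gives L = 9.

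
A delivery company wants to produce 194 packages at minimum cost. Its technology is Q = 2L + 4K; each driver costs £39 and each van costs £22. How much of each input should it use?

L* = 0, K* = 48.5

The inputs are perfect substitutes, so the firm uses whichever has the lower cost per unit of output.
Cost per unit of output via L is w/2 = 19.5; via K it is r/4 = 5.5. K is cheaper.
Producing Q = 194 with K alone: L = 0, K = 48.5.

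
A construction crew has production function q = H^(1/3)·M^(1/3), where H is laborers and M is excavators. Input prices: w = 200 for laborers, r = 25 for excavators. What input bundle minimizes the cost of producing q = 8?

H* = 8, M* = 64

Cost minimization requires the marginal rate of technical substitution to equal the input-price ratio: MP_H/MP_M = w/r.
Here MP_H/MP_M = (1/3)·(M/H)/(1/3) = (M/H). Setting this equal to 200/25 = 8 gives M = 8H.
Substituting into q = 8: H^(1/3)·(8H)^(1/3) = 8.
Solving, H = 8 and M = 64.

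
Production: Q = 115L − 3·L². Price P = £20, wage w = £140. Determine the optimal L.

L* = 18

The marginal product of L is MP_L = 115 − 6L.
A price-taking firm hires until the value of the marginal product equals the wage: P·MP_L = w, so 20·(115 − 6L) = 140.
Then 115 − 6L = 7, giving L = 18.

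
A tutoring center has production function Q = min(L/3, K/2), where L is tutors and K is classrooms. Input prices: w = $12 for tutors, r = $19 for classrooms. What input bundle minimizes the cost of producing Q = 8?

L* = 24, K* = 16

With a fixed-proportions technology, the cost-minimizing bundle uses no slack in either input: L/3 = K/2 = Q.
So L = 3·8 = 24 and K = 2·8 = 16.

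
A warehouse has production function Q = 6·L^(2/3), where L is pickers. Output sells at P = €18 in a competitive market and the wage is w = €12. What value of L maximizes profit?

MP_L = (2/3)·6·L^(-1/3) = 4·L^(-1/3).
Profit maximization for a price taker requires P·MP_L = w: 18·4·L^(-1/3) = 12.
So L^(-1/3) = 1/6, which gives L = 216.

L* = 216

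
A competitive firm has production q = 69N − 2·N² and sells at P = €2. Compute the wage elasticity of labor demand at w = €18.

From P·MP_N = w with MP_N = 69 − 4N, labor demand is N(w) = (69 − w/2)/4.
dN/dw = −1/(8) = -0.125.
At w = 18, N = 15, so ε = (dN/dw)·(w/N) = (-0.125)·(18/15) = -0.15.

ε = -0.15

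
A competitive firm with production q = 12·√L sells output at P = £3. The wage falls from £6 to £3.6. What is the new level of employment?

From P·MP_L = w with MP_L = 6·L^(-1/2), the labor demand is L(w) = (18/w)^(2).
At w = 6: L = 9. At w = 3.6: L = 25.

L* = 25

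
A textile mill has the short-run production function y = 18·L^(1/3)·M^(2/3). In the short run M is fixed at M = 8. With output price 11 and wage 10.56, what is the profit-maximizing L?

With M = 8, MP_L = (1/3)·18·L^(-2/3)·8^(2/3) = 24·L^(-2/3).
Profit maximization for a price taker requires P·MP_L = w: 11·24·L^(-2/3) = 10.56.
So L^(-2/3) = 0.04, which gives L = 125.

L* = 125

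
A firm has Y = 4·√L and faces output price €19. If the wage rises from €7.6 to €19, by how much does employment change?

ΔL = -21

From P·MP_L = w with MP_L = 2·L^(-1/2), the labor demand is L(w) = (38/w)^(2).
At w = 7.6: L = 25. At w = 19: L = 4.
ΔL = 4 − 25 = -21.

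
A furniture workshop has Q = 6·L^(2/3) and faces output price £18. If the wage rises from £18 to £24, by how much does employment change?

From P·MP_L = w with MP_L = 4·L^(-1/3), the labor demand is L(w) = (72/w)^(3).
At w = 18: L = 64. At w = 24: L = 27.
ΔL = 27 − 64 = -37.

ΔL = -37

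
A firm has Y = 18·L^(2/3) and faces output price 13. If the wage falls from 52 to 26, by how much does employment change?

From P·MP_L = w with MP_L = 12·L^(-1/3), the labor demand is L(w) = (156/w)^(3).
At w = 52: L = 27. At w = 26: L = 216.
ΔL = 216 − 27 = 189.

ΔL = 189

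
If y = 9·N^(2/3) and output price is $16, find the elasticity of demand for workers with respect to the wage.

MP_N = (2/3)·9·N^(-1/3), so P·MP_N = w gives 96·N^(-1/3) = w.
Solving, N(w) = (96/w)^(3). This is a constant-elasticity form: N ∝ w^(−3), so ε = −3.

ε = -3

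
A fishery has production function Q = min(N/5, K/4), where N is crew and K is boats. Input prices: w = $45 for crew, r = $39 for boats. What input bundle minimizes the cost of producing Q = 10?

N* = 50, K* = 40

With a fixed-proportions technology, the cost-minimizing bundle uses no slack in either input: N/5 = K/4 = Q.
So N = 5·10 = 50 and K = 4·10 = 40.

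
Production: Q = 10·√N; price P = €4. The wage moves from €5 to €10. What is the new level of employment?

From P·MP_N = w with MP_N = 5·N^(-1/2), the labor demand is N(w) = (20/w)^(2).
At w = 5: N = 16. At w = 10: N = 4.

N* = 4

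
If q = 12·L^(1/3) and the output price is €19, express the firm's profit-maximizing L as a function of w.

MP_L = (1/3)·12·L^(-2/3) = 4·L^(-2/3).
Setting P·MP_L = w: 76·L^(-2/3) = w.
Solving for L: L^(-2/3) = w/76, so L = (76/w)^(3/2).

L(w) = (76/w)^(3/2)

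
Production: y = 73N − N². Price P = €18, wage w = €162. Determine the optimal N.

The marginal product of N is MP_N = 73 − 2N.
A price-taking firm hires until the value of the marginal product equals the wage: P·MP_N = w, so 18·(73 − 2N) = 162.
Then 73 − 2N = 9, giving N = 32.

N* = 32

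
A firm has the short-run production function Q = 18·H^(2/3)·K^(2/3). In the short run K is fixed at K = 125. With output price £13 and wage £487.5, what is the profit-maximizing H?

H* = 512

With K = 125, MP_H = (2/3)·18·H^(-1/3)·125^(2/3) = 300·H^(-1/3).
Profit maximization for a price taker requires P·MP_H = w: 13·300·H^(-1/3) = 487.5.
So H^(-1/3) = 0.125, which gives H = 512.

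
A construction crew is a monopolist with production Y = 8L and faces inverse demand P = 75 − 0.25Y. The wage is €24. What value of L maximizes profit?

L* = 18

Marginal revenue from the inverse demand is MR = 75 − 0.5Y.
The marginal product is MP_L = 8.
A monopolist hires until marginal revenue product equals the wage: MR·MP_L = w.
(75 − 4L)·8 = 24, so L = 18.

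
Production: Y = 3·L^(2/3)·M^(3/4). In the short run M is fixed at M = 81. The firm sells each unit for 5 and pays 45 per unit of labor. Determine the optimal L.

With M = 81, MP_L = (2/3)·3·L^(-1/3)·81^(3/4) = 54·L^(-1/3).
Profit maximization for a price taker requires P·MP_L = w: 5·54·L^(-1/3) = 45.
So L^(-1/3) = 1/6, which gives L = 216.

L* = 216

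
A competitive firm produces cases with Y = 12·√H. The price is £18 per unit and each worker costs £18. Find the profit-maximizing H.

MP_H = (1/2)·12·H^(-1/2) = 6·H^(-1/2).
Profit maximization for a price taker requires P·MP_H = w: 18·6·H^(-1/2) = 18.
So H^(-1/2) = 1/6, which gives H = 36.

H* = 36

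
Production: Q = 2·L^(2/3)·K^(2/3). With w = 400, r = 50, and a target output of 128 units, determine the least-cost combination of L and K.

L* = 8, K* = 64

Cost minimization requires the marginal rate of technical substitution to equal the input-price ratio: MP_L/MP_K = w/r.
Here MP_L/MP_K = (2/3)·(K/L)/(2/3) = (K/L). Setting this equal to 400/50 = 8 gives K = 8L.
Substituting into Q = 128: 2·L^(2/3)·(8L)^(2/3) = 128.
Solving, L = 8 and K = 64.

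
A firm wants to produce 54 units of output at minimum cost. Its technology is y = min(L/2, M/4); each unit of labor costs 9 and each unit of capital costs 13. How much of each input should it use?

With a fixed-proportions technology, the cost-minimizing bundle uses no slack in either input: L/2 = M/4 = y.
So L = 2·54 = 108 and M = 4·54 = 216.

L* = 108, M* = 216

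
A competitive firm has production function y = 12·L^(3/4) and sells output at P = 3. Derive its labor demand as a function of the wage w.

L(w) = 531441/w^(4)

MP_L = (3/4)·12·L^(-1/4) = 9·L^(-1/4).
Setting P·MP_L = w: 27·L^(-1/4) = w.
Solving for L: L^(-1/4) = w/27, so L = (27/w)^(4).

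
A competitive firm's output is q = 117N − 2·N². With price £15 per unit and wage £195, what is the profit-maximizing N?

N* = 26

The marginal product of N is MP_N = 117 − 4N.
A price-taking firm hires until the value of the marginal product equals the wage: P·MP_N = w, so 15·(117 − 4N) = 195.
Then 117 − 4N = 13, giving N = 26.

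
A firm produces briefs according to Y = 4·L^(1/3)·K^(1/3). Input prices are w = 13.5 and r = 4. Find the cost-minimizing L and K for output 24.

L* = 8, K* = 27

Cost minimization requires the marginal rate of technical substitution to equal the input-price ratio: MP_L/MP_K = w/r.
Here MP_L/MP_K = (1/3)·(K/L)/(1/3) = (K/L). Setting this equal to 13.5/4 = 3.375 gives K = 3.375L.
Substituting into Y = 24: 4·L^(1/3)·(3.375L)^(1/3) = 24.
Solving, L = 8 and K = 27.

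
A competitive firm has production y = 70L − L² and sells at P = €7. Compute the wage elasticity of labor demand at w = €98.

From P·MP_L = w with MP_L = 70 − 2L, labor demand is L(w) = (70 − w/7)/2.
dL/dw = −1/(14) = -1/14.
At w = 98, L = 28, so ε = (dL/dw)·(w/L) = (-1/14)·(98/28) = -0.25.

ε = -0.25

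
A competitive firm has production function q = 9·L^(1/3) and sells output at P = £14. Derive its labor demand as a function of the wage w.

MP_L = (1/3)·9·L^(-2/3) = 3·L^(-2/3).
Setting P·MP_L = w: 42·L^(-2/3) = w.
Solving for L: L^(-2/3) = w/42, so L = (42/w)^(3/2).

L(w) = (42/w)^(3/2)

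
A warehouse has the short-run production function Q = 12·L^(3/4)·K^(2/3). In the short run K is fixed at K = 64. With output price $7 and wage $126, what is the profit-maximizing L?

With K = 64, MP_L = (3/4)·12·L^(-1/4)·64^(2/3) = 144·L^(-1/4).
Profit maximization for a price taker requires P·MP_L = w: 7·144·L^(-1/4) = 126.
So L^(-1/4) = 0.125, which gives L = 4096.

L* = 4096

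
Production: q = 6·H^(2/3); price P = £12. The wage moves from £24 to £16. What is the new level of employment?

From P·MP_H = w with MP_H = 4·H^(-1/3), the labor demand is H(w) = (48/w)^(3).
At w = 24: H = 8. At w = 16: H = 27.

H* = 27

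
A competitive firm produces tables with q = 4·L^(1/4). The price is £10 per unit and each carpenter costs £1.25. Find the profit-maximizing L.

L* = 16

MP_L = (1/4)·4·L^(-3/4) = L^(-3/4).
Profit maximization for a price taker requires P·MP_L = w: 10·L^(-3/4) = 1.25.
So L^(-3/4) = 0.125, which gives L = 16.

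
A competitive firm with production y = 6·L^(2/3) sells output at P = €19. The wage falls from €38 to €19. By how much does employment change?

From P·MP_L = w with MP_L = 4·L^(-1/3), the labor demand is L(w) = (76/w)^(3).
At w = 38: L = 8. At w = 19: L = 64.
ΔL = 64 − 8 = 56.

ΔL = 56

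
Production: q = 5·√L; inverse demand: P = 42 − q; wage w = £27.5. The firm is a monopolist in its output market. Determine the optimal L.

L* = 4

Marginal revenue from the inverse demand is MR = 42 − 2q.
The marginal product is MP_L = 2.5·L^(-1/2).
A monopolist hires until marginal revenue product equals the wage: MR·MP_L = w.
At L, q = 5·√L. Substituting and solving: (42 − 10·√L)·2.5·L^(-1/2) = 27.5 gives L = 4.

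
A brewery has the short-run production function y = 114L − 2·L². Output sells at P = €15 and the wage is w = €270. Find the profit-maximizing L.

L* = 24

The marginal product of L is MP_L = 114 − 4L.
A price-taking firm hires until the value of the marginal product equals the wage: P·MP_L = w, so 15·(114 − 4L) = 270.
Then 114 − 4L = 18, giving L = 24.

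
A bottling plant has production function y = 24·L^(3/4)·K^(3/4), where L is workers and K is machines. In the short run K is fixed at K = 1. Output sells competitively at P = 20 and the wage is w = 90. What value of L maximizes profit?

L* = 256

With K = 1, MP_L = (3/4)·24·L^(-1/4)·1^(3/4) = 18·L^(-1/4).
Profit maximization for a price taker requires P·MP_L = w: 20·18·L^(-1/4) = 90.
So L^(-1/4) = 0.25, which gives L = 256.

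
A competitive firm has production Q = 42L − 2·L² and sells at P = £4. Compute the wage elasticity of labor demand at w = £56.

ε = -0.5

From P·MP_L = w with MP_L = 42 − 4L, labor demand is L(w) = (42 − w/4)/4.
dL/dw = −1/(16) = -0.0625.
At w = 56, L = 7, so ε = (dL/dw)·(w/L) = (-0.0625)·(56/7) = -0.5.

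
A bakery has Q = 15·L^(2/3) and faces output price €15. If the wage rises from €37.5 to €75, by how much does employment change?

ΔL = -56

From P·MP_L = w with MP_L = 10·L^(-1/3), the labor demand is L(w) = (150/w)^(3).
At w = 37.5: L = 64. At w = 75: L = 8.
ΔL = 8 − 64 = -56.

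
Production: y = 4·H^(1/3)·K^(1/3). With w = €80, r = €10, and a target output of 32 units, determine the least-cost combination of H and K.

H* = 8, K* = 64

Cost minimization requires the marginal rate of technical substitution to equal the input-price ratio: MP_H/MP_K = w/r.
Here MP_H/MP_K = (1/3)·(K/H)/(1/3) = (K/H). Setting this equal to 80/10 = 8 gives K = 8H.
Substituting into y = 32: 4·H^(1/3)·(8H)^(1/3) = 32.
Solving, H = 8 and K = 64.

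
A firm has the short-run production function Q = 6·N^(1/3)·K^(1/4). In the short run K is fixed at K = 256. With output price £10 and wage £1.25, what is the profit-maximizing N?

With K = 256, MP_N = (1/3)·6·N^(-2/3)·256^(1/4) = 8·N^(-2/3).
Profit maximization for a price taker requires P·MP_N = w: 10·8·N^(-2/3) = 1.25.
So N^(-2/3) = 0.015625, which gives N = 512.

N* = 512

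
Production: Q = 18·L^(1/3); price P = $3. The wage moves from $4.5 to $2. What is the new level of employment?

From P·MP_L = w with MP_L = 6·L^(-2/3), the labor demand is L(w) = (18/w)^(3/2).
At w = 4.5: L = 8. At w = 2: L = 27.

L* = 27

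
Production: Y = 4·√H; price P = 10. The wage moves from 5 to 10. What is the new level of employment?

From P·MP_H = w with MP_H = 2·H^(-1/2), the labor demand is H(w) = (20/w)^(2).
At w = 5: H = 16. At w = 10: H = 4.

H* = 4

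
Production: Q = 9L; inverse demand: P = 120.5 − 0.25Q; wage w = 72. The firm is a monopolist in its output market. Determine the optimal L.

Marginal revenue from the inverse demand is MR = 120.5 − 0.5Q.
The marginal product is MP_L = 9.
A monopolist hires until marginal revenue product equals the wage: MR·MP_L = w.
(120.5 − 4.5L)·9 = 72, so L = 25.

L* = 25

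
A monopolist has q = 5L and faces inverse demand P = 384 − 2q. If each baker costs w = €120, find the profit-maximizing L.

L* = 18

Marginal revenue from the inverse demand is MR = 384 − 4q.
The marginal product is MP_L = 5.
A monopolist hires until marginal revenue product equals the wage: MR·MP_L = w.
(384 − 20L)·5 = 120, so L = 18.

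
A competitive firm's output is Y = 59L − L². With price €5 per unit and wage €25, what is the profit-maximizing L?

The marginal product of L is MP_L = 59 − 2L.
A price-taking firm hires until the value of the marginal product equals the wage: P·MP_L = w, so 5·(59 − 2L) = 25.
Then 59 − 2L = 5, giving L = 27.

L* = 27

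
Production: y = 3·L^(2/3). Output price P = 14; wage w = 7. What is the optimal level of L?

MP_L = (2/3)·3·L^(-1/3) = 2·L^(-1/3).
Profit maximization for a price taker requires P·MP_L = w: 14·2·L^(-1/3) = 7.
So L^(-1/3) = 0.25, which gives L = 64.

L* = 64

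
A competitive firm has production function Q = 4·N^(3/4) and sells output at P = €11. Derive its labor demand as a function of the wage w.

N(w) = 1185921/w^(4)

MP_N = (3/4)·4·N^(-1/4) = 3·N^(-1/4).
Setting P·MP_N = w: 33·N^(-1/4) = w.
Solving for N: N^(-1/4) = w/33, so N = (33/w)^(4).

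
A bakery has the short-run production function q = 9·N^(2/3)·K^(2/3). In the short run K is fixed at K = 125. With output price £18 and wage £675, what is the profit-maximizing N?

N* = 64

With K = 125, MP_N = (2/3)·9·N^(-1/3)·125^(2/3) = 150·N^(-1/3).
Profit maximization for a price taker requires P·MP_N = w: 18·150·N^(-1/3) = 675.
So N^(-1/3) = 0.25, which gives N = 64.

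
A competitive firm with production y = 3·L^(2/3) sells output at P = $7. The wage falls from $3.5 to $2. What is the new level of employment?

L* = 343

From P·MP_L = w with MP_L = 2·L^(-1/3), the labor demand is L(w) = (14/w)^(3).
At w = 3.5: L = 64. At w = 2: L = 343.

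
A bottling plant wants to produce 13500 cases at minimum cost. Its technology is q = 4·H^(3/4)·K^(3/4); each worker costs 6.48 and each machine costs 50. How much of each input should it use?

H* = 625, K* = 81

Cost minimization requires the marginal rate of technical substitution to equal the input-price ratio: MP_H/MP_K = w/r.
Here MP_H/MP_K = (3/4)·(K/H)/(3/4) = (K/H). Setting this equal to 6.48/50 = 0.1296 gives K = 0.1296H.
Substituting into q = 13500: 4·H^(3/4)·(0.1296H)^(3/4) = 13500.
Solving, H = 625 and K = 81.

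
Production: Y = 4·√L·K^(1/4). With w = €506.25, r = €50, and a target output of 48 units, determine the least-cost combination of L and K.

L* = 16, K* = 81

Cost minimization requires the marginal rate of technical substitution to equal the input-price ratio: MP_L/MP_K = w/r.
Here MP_L/MP_K = (1/2)·(K/L)/(1/4) = 2·(K/L). Setting this equal to 506.25/50 = 10.125 gives K = 5.0625L.
Substituting into Y = 48: 4·L^(1/2)·(5.0625L)^(1/4) = 48.
Solving, L = 16 and K = 81.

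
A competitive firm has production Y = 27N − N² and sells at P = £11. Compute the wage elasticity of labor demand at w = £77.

ε = -0.35

From P·MP_N = w with MP_N = 27 − 2N, labor demand is N(w) = (27 − w/11)/2.
dN/dw = −1/(22) = -1/22.
At w = 77, N = 10, so ε = (dN/dw)·(w/N) = (-1/22)·(77/10) = -0.35.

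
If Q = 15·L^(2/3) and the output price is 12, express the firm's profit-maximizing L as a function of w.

L(w) = 1728000/w³

MP_L = (2/3)·15·L^(-1/3) = 10·L^(-1/3).
Setting P·MP_L = w: 120·L^(-1/3) = w.
Solving for L: L^(-1/3) = w/120, so L = (120/w)^(3).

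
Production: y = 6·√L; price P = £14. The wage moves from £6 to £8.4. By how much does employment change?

ΔL = -24

From P·MP_L = w with MP_L = 3·L^(-1/2), the labor demand is L(w) = (42/w)^(2).
At w = 6: L = 49. At w = 8.4: L = 25.
ΔL = 25 − 49 = -24.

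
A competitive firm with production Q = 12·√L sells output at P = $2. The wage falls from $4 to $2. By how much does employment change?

ΔL = 27

From P·MP_L = w with MP_L = 6·L^(-1/2), the labor demand is L(w) = (12/w)^(2).
At w = 4: L = 9. At w = 2: L = 36.
ΔL = 36 − 9 = 27.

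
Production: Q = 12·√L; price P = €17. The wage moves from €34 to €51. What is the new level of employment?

L* = 4

From P·MP_L = w with MP_L = 6·L^(-1/2), the labor demand is L(w) = (102/w)^(2).
At w = 34: L = 9. At w = 51: L = 4.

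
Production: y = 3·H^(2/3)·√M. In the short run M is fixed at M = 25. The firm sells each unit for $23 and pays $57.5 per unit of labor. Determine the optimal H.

H* = 64

With M = 25, MP_H = (2/3)·3·H^(-1/3)·25^(1/2) = 10·H^(-1/3).
Profit maximization for a price taker requires P·MP_H = w: 23·10·H^(-1/3) = 57.5.
So H^(-1/3) = 0.25, which gives H = 64.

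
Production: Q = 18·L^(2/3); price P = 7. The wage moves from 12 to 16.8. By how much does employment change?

From P·MP_L = w with MP_L = 12·L^(-1/3), the labor demand is L(w) = (84/w)^(3).
At w = 12: L = 343. At w = 16.8: L = 125.
ΔL = 125 − 343 = -218.

ΔL = -218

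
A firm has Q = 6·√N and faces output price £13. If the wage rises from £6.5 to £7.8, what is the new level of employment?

From P·MP_N = w with MP_N = 3·N^(-1/2), the labor demand is N(w) = (39/w)^(2).
At w = 6.5: N = 36. At w = 7.8: N = 25.

N* = 25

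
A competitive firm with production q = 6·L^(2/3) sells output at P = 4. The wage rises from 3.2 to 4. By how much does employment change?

From P·MP_L = w with MP_L = 4·L^(-1/3), the labor demand is L(w) = (16/w)^(3).
At w = 3.2: L = 125. At w = 4: L = 64.
ΔL = 64 − 125 = -61.

ΔL = -61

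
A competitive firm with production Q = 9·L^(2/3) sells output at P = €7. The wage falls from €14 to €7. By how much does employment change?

From P·MP_L = w with MP_L = 6·L^(-1/3), the labor demand is L(w) = (42/w)^(3).
At w = 14: L = 27. At w = 7: L = 216.
ΔL = 216 − 27 = 189.

ΔL = 189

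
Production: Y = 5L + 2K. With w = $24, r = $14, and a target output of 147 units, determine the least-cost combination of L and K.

L* = 29.4, K* = 0

The inputs are perfect substitutes, so the firm uses whichever has the lower cost per unit of output.
Cost per unit of output via L is w/5 = 4.8; via K it is r/2 = 7. L is cheaper.
Producing Y = 147 with L alone: L = 29.4, K = 0.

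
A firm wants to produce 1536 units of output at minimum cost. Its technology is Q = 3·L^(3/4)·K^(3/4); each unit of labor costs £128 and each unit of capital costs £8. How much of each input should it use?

L* = 16, K* = 256

Cost minimization requires the marginal rate of technical substitution to equal the input-price ratio: MP_L/MP_K = w/r.
Here MP_L/MP_K = (3/4)·(K/L)/(3/4) = (K/L). Setting this equal to 128/8 = 16 gives K = 16L.
Substituting into Q = 1536: 3·L^(3/4)·(16L)^(3/4) = 1536.
Solving, L = 16 and K = 256.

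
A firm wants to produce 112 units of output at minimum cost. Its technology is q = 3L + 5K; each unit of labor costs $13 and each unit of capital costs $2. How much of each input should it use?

The inputs are perfect substitutes, so the firm uses whichever has the lower cost per unit of output.
Cost per unit of output via L is w/3 = 13/3; via K it is r/5 = 0.4. K is cheaper.
Producing q = 112 with K alone: L = 0, K = 22.4.

L* = 0, K* = 22.4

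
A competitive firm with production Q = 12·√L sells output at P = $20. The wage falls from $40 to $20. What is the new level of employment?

L* = 36

From P·MP_L = w with MP_L = 6·L^(-1/2), the labor demand is L(w) = (120/w)^(2).
At w = 40: L = 9. At w = 20: L = 36.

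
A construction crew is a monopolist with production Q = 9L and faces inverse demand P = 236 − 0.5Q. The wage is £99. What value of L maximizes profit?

Marginal revenue from the inverse demand is MR = 236 − Q.
The marginal product is MP_L = 9.
A monopolist hires until marginal revenue product equals the wage: MR·MP_L = w.
(236 − 9L)·9 = 99, so L = 25.

L* = 25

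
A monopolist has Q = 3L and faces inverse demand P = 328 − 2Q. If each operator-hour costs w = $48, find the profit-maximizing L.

L* = 26

Marginal revenue from the inverse demand is MR = 328 − 4Q.
The marginal product is MP_L = 3.
A monopolist hires until marginal revenue product equals the wage: MR·MP_L = w.
(328 − 12L)·3 = 48, so L = 26.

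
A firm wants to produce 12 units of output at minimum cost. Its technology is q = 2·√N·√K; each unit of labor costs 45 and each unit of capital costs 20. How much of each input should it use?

N* = 4, K* = 9

Cost minimization requires the marginal rate of technical substitution to equal the input-price ratio: MP_N/MP_K = w/r.
Here MP_N/MP_K = (1/2)·(K/N)/(1/2) = (K/N). Setting this equal to 45/20 = 2.25 gives K = 2.25N.
Substituting into q = 12: 2·N^(1/2)·(2.25N)^(1/2) = 12.
Solving, N = 4 and K = 9.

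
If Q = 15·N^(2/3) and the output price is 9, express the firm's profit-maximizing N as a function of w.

N(w) = 729000/w³

MP_N = (2/3)·15·N^(-1/3) = 10·N^(-1/3).
Setting P·MP_N = w: 90·N^(-1/3) = w.
Solving for N: N^(-1/3) = w/90, so N = (90/w)^(3).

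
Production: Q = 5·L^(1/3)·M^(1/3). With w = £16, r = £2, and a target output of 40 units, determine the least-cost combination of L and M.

L* = 8, M* = 64

Cost minimization requires the marginal rate of technical substitution to equal the input-price ratio: MP_L/MP_M = w/r.
Here MP_L/MP_M = (1/3)·(M/L)/(1/3) = (M/L). Setting this equal to 16/2 = 8 gives M = 8L.
Substituting into Q = 40: 5·L^(1/3)·(8L)^(1/3) = 40.
Solving, L = 8 and M = 64.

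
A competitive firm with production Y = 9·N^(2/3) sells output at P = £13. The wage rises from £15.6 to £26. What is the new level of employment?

N* = 27

From P·MP_N = w with MP_N = 6·N^(-1/3), the labor demand is N(w) = (78/w)^(3).
At w = 15.6: N = 125. At w = 26: N = 27.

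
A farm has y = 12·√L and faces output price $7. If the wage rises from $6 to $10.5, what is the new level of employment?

L* = 16

From P·MP_L = w with MP_L = 6·L^(-1/2), the labor demand is L(w) = (42/w)^(2).
At w = 6: L = 49. At w = 10.5: L = 16.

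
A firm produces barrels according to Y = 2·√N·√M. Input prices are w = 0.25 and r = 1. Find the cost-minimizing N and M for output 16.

N* = 16, M* = 4

Cost minimization requires the marginal rate of technical substitution to equal the input-price ratio: MP_N/MP_M = w/r.
Here MP_N/MP_M = (1/2)·(M/N)/(1/2) = (M/N). Setting this equal to 0.25/1 = 0.25 gives M = 0.25N.
Substituting into Y = 16: 2·N^(1/2)·(0.25N)^(1/2) = 16.
Solving, N = 16 and M = 4.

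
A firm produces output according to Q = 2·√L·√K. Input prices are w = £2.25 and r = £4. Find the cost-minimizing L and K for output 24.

Cost minimization requires the marginal rate of technical substitution to equal the input-price ratio: MP_L/MP_K = w/r.
Here MP_L/MP_K = (1/2)·(K/L)/(1/2) = (K/L). Setting this equal to 2.25/4 = 0.5625 gives K = 0.5625L.
Substituting into Q = 24: 2·L^(1/2)·(0.5625L)^(1/2) = 24.
Solving, L = 16 and K = 9.

L* = 16, K* = 9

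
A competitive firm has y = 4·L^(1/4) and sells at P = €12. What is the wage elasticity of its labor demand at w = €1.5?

ε = -4/3

MP_L = (1/4)·4·L^(-3/4), so P·MP_L = w gives 12·L^(-3/4) = w.
Solving, L(w) = (12/w)^(4/3). This is a constant-elasticity form: L ∝ w^(−4/3), so ε = −4/3.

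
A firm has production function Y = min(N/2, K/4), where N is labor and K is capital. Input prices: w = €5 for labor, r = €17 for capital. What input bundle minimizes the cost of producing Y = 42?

N* = 84, K* = 168

With a fixed-proportions technology, the cost-minimizing bundle uses no slack in either input: N/2 = K/4 = Y.
So N = 2·42 = 84 and K = 4·42 = 168.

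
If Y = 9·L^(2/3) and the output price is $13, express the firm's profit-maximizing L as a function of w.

MP_L = (2/3)·9·L^(-1/3) = 6·L^(-1/3).
Setting P·MP_L = w: 78·L^(-1/3) = w.
Solving for L: L^(-1/3) = w/78, so L = (78/w)^(3).

L(w) = 474552/w³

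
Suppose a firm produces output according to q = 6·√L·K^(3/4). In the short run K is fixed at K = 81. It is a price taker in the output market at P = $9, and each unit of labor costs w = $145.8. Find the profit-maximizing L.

L* = 25

With K = 81, MP_L = (1/2)·6·L^(-1/2)·81^(3/4) = 81·L^(-1/2).
Profit maximization for a price taker requires P·MP_L = w: 9·81·L^(-1/2) = 145.8.
So L^(-1/2) = 0.2, which gives L = 25.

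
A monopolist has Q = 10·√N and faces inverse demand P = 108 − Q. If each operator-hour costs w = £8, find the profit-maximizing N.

N* = 25

Marginal revenue from the inverse demand is MR = 108 − 2Q.
The marginal product is MP_N = 5·N^(-1/2).
A monopolist hires until marginal revenue product equals the wage: MR·MP_N = w.
At N, Q = 10·√N. Substituting and solving: (108 − 20·√N)·5·N^(-1/2) = 8 gives N = 25.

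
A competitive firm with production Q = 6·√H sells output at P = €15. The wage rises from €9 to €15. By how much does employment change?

ΔH = -16

From P·MP_H = w with MP_H = 3·H^(-1/2), the labor demand is H(w) = (45/w)^(2).
At w = 9: H = 25. At w = 15: H = 9.
ΔH = 9 − 25 = -16.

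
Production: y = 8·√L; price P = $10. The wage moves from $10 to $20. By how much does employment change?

ΔL = -12

From P·MP_L = w with MP_L = 4·L^(-1/2), the labor demand is L(w) = (40/w)^(2).
At w = 10: L = 16. At w = 20: L = 4.
ΔL = 4 − 16 = -12.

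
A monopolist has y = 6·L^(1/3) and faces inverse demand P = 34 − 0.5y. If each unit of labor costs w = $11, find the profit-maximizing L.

L* = 8

Marginal revenue from the inverse demand is MR = 34 − y.
The marginal product is MP_L = 2·L^(-2/3).
A monopolist hires until marginal revenue product equals the wage: MR·MP_L = w.
At L, y = 6·L^(1/3). Substituting and solving: (34 − 6·L^(1/3))·2·L^(-2/3) = 11 gives L = 8.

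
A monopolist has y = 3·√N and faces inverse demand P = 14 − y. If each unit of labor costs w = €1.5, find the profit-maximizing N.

Marginal revenue from the inverse demand is MR = 14 − 2y.
The marginal product is MP_N = 1.5·N^(-1/2).
A monopolist hires until marginal revenue product equals the wage: MR·MP_N = w.
At N, y = 3·√N. Substituting and solving: (14 − 6·√N)·1.5·N^(-1/2) = 1.5 gives N = 4.

N* = 4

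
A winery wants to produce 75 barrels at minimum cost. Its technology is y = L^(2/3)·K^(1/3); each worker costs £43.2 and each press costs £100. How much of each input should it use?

L* = 125, K* = 27

Cost minimization requires the marginal rate of technical substitution to equal the input-price ratio: MP_L/MP_K = w/r.
Here MP_L/MP_K = (2/3)·(K/L)/(1/3) = 2·(K/L). Setting this equal to 43.2/100 = 0.432 gives K = 0.216L.
Substituting into y = 75: L^(2/3)·(0.216L)^(1/3) = 75.
Solving, L = 125 and K = 27.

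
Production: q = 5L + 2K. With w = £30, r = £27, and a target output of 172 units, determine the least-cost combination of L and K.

L* = 34.4, K* = 0

The inputs are perfect substitutes, so the firm uses whichever has the lower cost per unit of output.
Cost per unit of output via L is w/5 = 6; via K it is r/2 = 13.5. L is cheaper.
Producing q = 172 with L alone: L = 34.4, K = 0.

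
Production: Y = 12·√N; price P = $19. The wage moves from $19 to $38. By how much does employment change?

From P·MP_N = w with MP_N = 6·N^(-1/2), the labor demand is N(w) = (114/w)^(2).
At w = 19: N = 36. At w = 38: N = 9.
ΔN = 9 − 36 = -27.

ΔN = -27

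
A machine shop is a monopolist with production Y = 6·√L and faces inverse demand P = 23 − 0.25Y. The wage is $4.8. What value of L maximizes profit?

Marginal revenue from the inverse demand is MR = 23 − 0.5Y.
The marginal product is MP_L = 3·L^(-1/2).
A monopolist hires until marginal revenue product equals the wage: MR·MP_L = w.
At L, Y = 6·√L. Substituting and solving: (23 − 3·√L)·3·L^(-1/2) = 4.8 gives L = 25.

L* = 25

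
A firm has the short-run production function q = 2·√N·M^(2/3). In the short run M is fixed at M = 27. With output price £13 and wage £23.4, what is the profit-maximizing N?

N* = 25

With M = 27, MP_N = (1/2)·2·N^(-1/2)·27^(2/3) = 9·N^(-1/2).
Profit maximization for a price taker requires P·MP_N = w: 13·9·N^(-1/2) = 23.4.
So N^(-1/2) = 0.2, which gives N = 25.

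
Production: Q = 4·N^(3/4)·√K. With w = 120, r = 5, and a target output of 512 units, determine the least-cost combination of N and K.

N* = 16, K* = 256

Cost minimization requires the marginal rate of technical substitution to equal the input-price ratio: MP_N/MP_K = w/r.
Here MP_N/MP_K = (3/4)·(K/N)/(1/2) = 1.5·(K/N). Setting this equal to 120/5 = 24 gives K = 16N.
Substituting into Q = 512: 4·N^(3/4)·(16N)^(1/2) = 512.
Solving, N = 16 and K = 256.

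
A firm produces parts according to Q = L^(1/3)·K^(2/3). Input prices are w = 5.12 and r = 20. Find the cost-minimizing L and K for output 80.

Cost minimization requires the marginal rate of technical substitution to equal the input-price ratio: MP_L/MP_K = w/r.
Here MP_L/MP_K = (1/3)·(K/L)/(2/3) = 0.5·(K/L). Setting this equal to 5.12/20 = 0.256 gives K = 0.512L.
Substituting into Q = 80: L^(1/3)·(0.512L)^(2/3) = 80.
Solving, L = 125 and K = 64.

L* = 125, K* = 64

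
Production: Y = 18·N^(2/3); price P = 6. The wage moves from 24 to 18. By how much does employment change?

From P·MP_N = w with MP_N = 12·N^(-1/3), the labor demand is N(w) = (72/w)^(3).
At w = 24: N = 27. At w = 18: N = 64.
ΔN = 64 − 27 = 37.

ΔN = 37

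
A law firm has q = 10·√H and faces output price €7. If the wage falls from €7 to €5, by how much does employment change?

ΔH = 24

From P·MP_H = w with MP_H = 5·H^(-1/2), the labor demand is H(w) = (35/w)^(2).
At w = 7: H = 25. At w = 5: H = 49.
ΔH = 49 − 25 = 24.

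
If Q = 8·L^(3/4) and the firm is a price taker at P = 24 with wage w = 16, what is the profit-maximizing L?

MP_L = (3/4)·8·L^(-1/4) = 6·L^(-1/4).
Profit maximization for a price taker requires P·MP_L = w: 24·6·L^(-1/4) = 16.
So L^(-1/4) = 1/9, which gives L = 6561.

L* = 6561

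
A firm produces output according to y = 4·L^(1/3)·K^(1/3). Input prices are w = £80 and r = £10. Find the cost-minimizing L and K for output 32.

Cost minimization requires the marginal rate of technical substitution to equal the input-price ratio: MP_L/MP_K = w/r.
Here MP_L/MP_K = (1/3)·(K/L)/(1/3) = (K/L). Setting this equal to 80/10 = 8 gives K = 8L.
Substituting into y = 32: 4·L^(1/3)·(8L)^(1/3) = 32.
Solving, L = 8 and K = 64.

L* = 8, K* = 64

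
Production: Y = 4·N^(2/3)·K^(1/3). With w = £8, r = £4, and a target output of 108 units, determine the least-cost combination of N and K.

N* = 27, K* = 27

Cost minimization requires the marginal rate of technical substitution to equal the input-price ratio: MP_N/MP_K = w/r.
Here MP_N/MP_K = (2/3)·(K/N)/(1/3) = 2·(K/N). Setting this equal to 8/4 = 2 gives K = N.
Substituting into Y = 108: 4·N^(2/3)·(N)^(1/3) = 108.
Solving, N = 27 and K = 27.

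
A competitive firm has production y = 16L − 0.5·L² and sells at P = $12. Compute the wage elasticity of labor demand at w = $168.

ε = -7

From P·MP_L = w with MP_L = 16 − L, labor demand is L(w) = 16 − w/12.
dL/dw = −1/(12) = -1/12.
At w = 168, L = 2, so ε = (dL/dw)·(w/L) = (-1/12)·(168/2) = -7.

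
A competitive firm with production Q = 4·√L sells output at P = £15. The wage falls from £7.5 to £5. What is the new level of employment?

L* = 36

From P·MP_L = w with MP_L = 2·L^(-1/2), the labor demand is L(w) = (30/w)^(2).
At w = 7.5: L = 16. At w = 5: L = 36.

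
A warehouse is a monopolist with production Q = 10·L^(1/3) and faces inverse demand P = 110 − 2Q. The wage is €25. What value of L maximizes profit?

L* = 8

Marginal revenue from the inverse demand is MR = 110 − 4Q.
The marginal product is MP_L = (10/3)·L^(-2/3).
A monopolist hires until marginal revenue product equals the wage: MR·MP_L = w.
At L, Q = 10·L^(1/3). Substituting and solving: (110 − 40·L^(1/3))·(10/3)·L^(-2/3) = 25 gives L = 8.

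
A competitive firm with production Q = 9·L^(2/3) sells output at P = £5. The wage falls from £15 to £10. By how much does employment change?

ΔL = 19

From P·MP_L = w with MP_L = 6·L^(-1/3), the labor demand is L(w) = (30/w)^(3).
At w = 15: L = 8. At w = 10: L = 27.
ΔL = 27 − 8 = 19.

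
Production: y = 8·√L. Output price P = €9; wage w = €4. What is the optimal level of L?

L* = 81

MP_L = (1/2)·8·L^(-1/2) = 4·L^(-1/2).
Profit maximization for a price taker requires P·MP_L = w: 9·4·L^(-1/2) = 4.
So L^(-1/2) = 1/9, which gives L = 81.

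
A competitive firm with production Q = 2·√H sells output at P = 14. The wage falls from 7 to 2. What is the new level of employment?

From P·MP_H = w with MP_H = H^(-1/2), the labor demand is H(w) = (14/w)^(2).
At w = 7: H = 4. At w = 2: H = 49.

H* = 49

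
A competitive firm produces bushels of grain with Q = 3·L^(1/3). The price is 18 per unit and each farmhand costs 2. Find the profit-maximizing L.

MP_L = (1/3)·3·L^(-2/3) = L^(-2/3).
Profit maximization for a price taker requires P·MP_L = w: 18·L^(-2/3) = 2.
So L^(-2/3) = 1/9, which gives L = 27.

L* = 27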